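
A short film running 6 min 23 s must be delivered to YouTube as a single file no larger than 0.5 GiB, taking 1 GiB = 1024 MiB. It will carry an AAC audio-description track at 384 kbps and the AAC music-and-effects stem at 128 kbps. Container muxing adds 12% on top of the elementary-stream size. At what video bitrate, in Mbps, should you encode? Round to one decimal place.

9.5 Mbps

Budget: 0.5 GiB = 4295.0 Mb.
Stream payload after overhead: 4295.0 / 1.12 = 3834.8 Mb.
6 min 23 s = 383 s
Total bitrate budget: 3834.8 Mb / 383 s = 10.013 Mbps.
Audio total: 384 + 128 = 512 kbps = 0.512 Mbps.
Video: 10.013 − 0.512 = 9.501 Mbps.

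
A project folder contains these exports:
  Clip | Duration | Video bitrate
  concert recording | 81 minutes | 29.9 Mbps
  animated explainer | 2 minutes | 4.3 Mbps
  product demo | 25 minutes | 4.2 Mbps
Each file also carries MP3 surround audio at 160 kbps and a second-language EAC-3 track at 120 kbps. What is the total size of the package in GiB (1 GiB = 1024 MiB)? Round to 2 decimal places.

17.92 GiB

Audio total: 160 + 120 = 280 kbps = 0.280 Mbps.
concert recording: 30.180 Mbps × 4860 s = 146674.8 Mb
animated explainer: 4.580 Mbps × 120 s = 549.6 Mb
product demo: 4.480 Mbps × 1500 s = 6720.0 Mb
Total: 153944.4 Mb = 19243.0 MB.
= 17.92 GiB.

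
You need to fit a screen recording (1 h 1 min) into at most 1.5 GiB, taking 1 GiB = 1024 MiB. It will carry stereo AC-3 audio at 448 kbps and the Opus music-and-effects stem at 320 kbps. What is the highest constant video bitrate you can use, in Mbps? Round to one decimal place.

Budget: 1.5 GiB = 12884.9 Mb.
1 h 1 min = 61 min = 3660 s
Total bitrate budget: 12884.9 Mb / 3660 s = 3.520 Mbps.
Audio total: 448 + 320 = 768 kbps = 0.768 Mbps.
Video: 3.520 − 0.768 = 2.752 Mbps.

2.8 Mbps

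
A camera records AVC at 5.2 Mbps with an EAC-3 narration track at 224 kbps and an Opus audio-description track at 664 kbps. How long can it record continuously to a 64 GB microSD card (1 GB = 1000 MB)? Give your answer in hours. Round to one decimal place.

23.4 hours

Audio total: 224 + 664 = 888 kbps = 0.888 Mbps.
Total bitrate: 5.2 + 0.888 = 6.088 Mbps.
Capacity: 64 GB = 512,000 Mb.
Recording time: 512,000 / 6.088 = 84,100 s ≈ 23.4 hours.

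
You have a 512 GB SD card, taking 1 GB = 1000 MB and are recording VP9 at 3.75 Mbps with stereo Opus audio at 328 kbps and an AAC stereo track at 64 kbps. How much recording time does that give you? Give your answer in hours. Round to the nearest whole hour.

275 hours

Audio total: 328 + 64 = 392 kbps = 0.392 Mbps.
Total bitrate: 3.75 + 0.392 = 4.142 Mbps.
Capacity: 512 GB = 4,096,000 Mb.
Recording time: 4,096,000 / 4.142 = 988,894 s ≈ 275 hours.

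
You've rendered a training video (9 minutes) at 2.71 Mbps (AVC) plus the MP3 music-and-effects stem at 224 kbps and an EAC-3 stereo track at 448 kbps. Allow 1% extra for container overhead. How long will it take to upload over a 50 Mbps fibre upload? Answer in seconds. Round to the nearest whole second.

37 seconds

9 min = 540 s
Audio total: 224 + 448 = 672 kbps = 0.672 Mbps.
Total bitrate: 3.382 Mbps.
File: 3.382 Mbps × 540 s = 1826.3 Mb.
With 1% container overhead: ×1.01. → 1844.5 Mb.
At 50 Mbps: 1844.5 / 50 = 36.9 s ≈ 36.9 seconds.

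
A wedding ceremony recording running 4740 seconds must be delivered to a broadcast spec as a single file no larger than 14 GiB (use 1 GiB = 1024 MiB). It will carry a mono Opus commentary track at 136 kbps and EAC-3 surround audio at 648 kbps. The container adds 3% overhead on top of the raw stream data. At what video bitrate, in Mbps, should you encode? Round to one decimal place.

23.8 Mbps

Budget: 14 GiB = 120259.1 Mb.
Stream payload after overhead: 120259.1 / 1.03 = 116756.4 Mb.
Total bitrate budget: 116756.4 Mb / 4740 s = 24.632 Mbps.
Audio total: 136 + 648 = 784 kbps = 0.784 Mbps.
Video: 24.632 − 0.784 = 23.848 Mbps.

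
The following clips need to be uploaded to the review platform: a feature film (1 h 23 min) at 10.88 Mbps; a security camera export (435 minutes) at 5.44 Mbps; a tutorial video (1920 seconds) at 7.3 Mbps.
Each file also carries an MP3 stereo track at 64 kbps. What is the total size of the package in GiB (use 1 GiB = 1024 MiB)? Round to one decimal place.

24.7 GiB

Audio: 64 kbps = 0.064 Mbps.
feature film: 10.944 Mbps × 4980 s = 54501.1 Mb
security camera export: 5.504 Mbps × 26100 s = 143654.4 Mb
tutorial video: 7.364 Mbps × 1920 s = 14138.9 Mb
Total: 212294.4 Mb = 26536.8 MB.
= 24.71 GiB.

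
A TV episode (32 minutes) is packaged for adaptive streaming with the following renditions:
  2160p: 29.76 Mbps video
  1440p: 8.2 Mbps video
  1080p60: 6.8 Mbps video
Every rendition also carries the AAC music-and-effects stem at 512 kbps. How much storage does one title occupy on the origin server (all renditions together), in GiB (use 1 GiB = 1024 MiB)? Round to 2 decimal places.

32 min = 1920 s
Audio: 512 kbps = 0.512 Mbps.
Sum of rendition bitrates: (29.76+0.512) + (8.2+0.512) + (6.8+0.512) = 46.296 Mbps.
× 1920 s = 88,888 Mb = 11,111 MB = 10.35 GiB.

10.35 GiB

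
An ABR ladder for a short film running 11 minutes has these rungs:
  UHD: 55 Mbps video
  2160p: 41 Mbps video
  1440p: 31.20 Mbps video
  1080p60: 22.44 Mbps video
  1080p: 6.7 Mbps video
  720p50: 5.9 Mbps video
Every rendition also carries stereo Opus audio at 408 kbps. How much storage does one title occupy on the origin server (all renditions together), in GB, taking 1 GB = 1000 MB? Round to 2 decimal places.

11 min = 660 s
Audio: 408 kbps = 0.408 Mbps.
Sum of rendition bitrates: (55+0.408) + (41+0.408) + (31.20+0.408) + (22.44+0.408) + (6.7+0.408) + (5.9+0.408) = 164.688 Mbps.
× 660 s = 108,694 Mb = 13,587 MB = 13.59 GB.

13.59 GB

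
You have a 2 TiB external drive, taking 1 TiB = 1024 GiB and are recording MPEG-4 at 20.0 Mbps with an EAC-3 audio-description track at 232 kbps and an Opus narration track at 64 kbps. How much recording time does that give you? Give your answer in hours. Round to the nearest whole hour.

241 hours

Audio total: 232 + 64 = 296 kbps = 0.296 Mbps.
Total bitrate: 20.0 + 0.296 = 20.296 Mbps.
Capacity: 2 TiB = 17,592,186 Mb.
Recording time: 17,592,186 / 20.296 = 866,781 s ≈ 241 hours.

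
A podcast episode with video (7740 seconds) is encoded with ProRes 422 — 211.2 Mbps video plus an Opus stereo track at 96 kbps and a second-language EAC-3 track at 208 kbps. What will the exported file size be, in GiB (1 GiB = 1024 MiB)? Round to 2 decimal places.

190.58 GiB

Audio total: 96 + 208 = 304 kbps = 0.304 Mbps.
Total bitrate: 211.2 + 0.304 = 211.504 Mbps.
Stream data: 211.504 Mbps × 7740 s = 1637041.0 Mb.
1,637,041 Mb = 204,630,120,000 bytes ÷ 1,073,741,824 = 190.6 GiB.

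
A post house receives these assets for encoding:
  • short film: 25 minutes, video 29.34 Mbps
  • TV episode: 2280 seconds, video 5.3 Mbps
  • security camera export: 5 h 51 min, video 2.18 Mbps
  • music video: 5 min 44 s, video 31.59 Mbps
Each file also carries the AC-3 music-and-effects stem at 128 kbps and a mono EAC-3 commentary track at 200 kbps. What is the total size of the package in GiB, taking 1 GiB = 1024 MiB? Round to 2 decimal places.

14.10 GiB

Audio total: 128 + 200 = 328 kbps = 0.328 Mbps.
short film: 29.668 Mbps × 1500 s = 44502.0 Mb
TV episode: 5.628 Mbps × 2280 s = 12831.8 Mb
security camera export: 2.508 Mbps × 21060 s = 52818.5 Mb
music video: 31.918 Mbps × 344 s = 10979.8 Mb
Total: 121132.1 Mb = 15141.5 MB.
= 14.10 GiB.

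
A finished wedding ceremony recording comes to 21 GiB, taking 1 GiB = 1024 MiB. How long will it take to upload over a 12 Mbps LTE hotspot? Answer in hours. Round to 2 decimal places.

File: 21 GiB = 180388.6 Mb.
At 12 Mbps: 180388.6 / 12 = 15032.4 s ≈ 4.18 hours.

4.18 hours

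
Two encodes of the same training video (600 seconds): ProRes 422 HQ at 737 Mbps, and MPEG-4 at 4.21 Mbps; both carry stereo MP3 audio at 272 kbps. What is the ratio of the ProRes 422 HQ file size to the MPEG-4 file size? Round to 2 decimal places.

Audio: 272 kbps = 0.272 Mbps.
ProRes 422 HQ: 737.272 Mbps × 600 s = 442363.2 Mb = 51.498 GiB.
MPEG-4: 4.482 Mbps × 600 s = 2689.2 Mb = 0.313 GiB.
Ratio: 51.498 / 0.313 = 164.496.

164.50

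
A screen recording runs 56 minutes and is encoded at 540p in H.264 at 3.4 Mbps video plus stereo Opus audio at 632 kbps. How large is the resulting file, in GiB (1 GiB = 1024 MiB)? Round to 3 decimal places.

56 min = 3360 s
Audio: 632 kbps = 0.632 Mbps.
Total bitrate: 3.4 + 0.632 = 4.032 Mbps.
Stream data: 4.032 Mbps × 3360 s = 13547.5 Mb.
13,548 Mb = 1,693,440,000 bytes ÷ 1,073,741,824 = 1.577 GiB.

1.577 GiB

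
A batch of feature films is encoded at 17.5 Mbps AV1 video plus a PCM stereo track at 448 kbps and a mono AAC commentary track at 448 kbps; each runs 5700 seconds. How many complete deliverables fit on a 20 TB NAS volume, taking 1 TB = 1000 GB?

Audio total: 448 + 448 = 896 kbps = 0.896 Mbps.
Total bitrate: 18.396 Mbps.
Per item: 18.396 Mbps × 5700 s = 104,857 Mb = 13,107 MB.
Capacity: 20 TB = 160,000,000 Mb; 1525.88 items → 1525 complete.

1525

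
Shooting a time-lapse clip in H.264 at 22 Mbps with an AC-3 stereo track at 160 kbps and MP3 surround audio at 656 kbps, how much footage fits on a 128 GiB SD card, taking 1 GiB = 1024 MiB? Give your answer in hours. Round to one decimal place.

Audio total: 160 + 656 = 816 kbps = 0.816 Mbps.
Total bitrate: 22 + 0.816 = 22.816 Mbps.
Capacity: 128 GiB = 1,099,512 Mb.
Recording time: 1,099,512 / 22.816 = 48,190 s ≈ 13.4 hours.

13.4 hours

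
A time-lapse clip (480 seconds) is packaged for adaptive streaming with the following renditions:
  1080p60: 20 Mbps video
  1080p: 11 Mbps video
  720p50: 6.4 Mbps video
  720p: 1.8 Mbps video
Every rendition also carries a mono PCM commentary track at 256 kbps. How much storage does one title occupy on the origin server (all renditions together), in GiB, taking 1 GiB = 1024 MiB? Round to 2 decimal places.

2.25 GiB

Audio: 256 kbps = 0.256 Mbps.
Sum of rendition bitrates: (20+0.256) + (11+0.256) + (6.4+0.256) + (1.8+0.256) = 40.224 Mbps.
× 480 s = 19,308 Mb = 2,413 MB = 2.248 GiB.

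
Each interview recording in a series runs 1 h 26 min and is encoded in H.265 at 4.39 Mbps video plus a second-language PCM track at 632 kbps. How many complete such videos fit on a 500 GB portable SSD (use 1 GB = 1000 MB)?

1 h 26 min = 86 min = 5160 s
Audio: 632 kbps = 0.632 Mbps.
Total bitrate: 5.022 Mbps.
Per item: 5.022 Mbps × 5160 s = 25,914 Mb = 3,239 MB.
Capacity: 500 GB = 4,000,000 Mb; 154.36 items → 154 complete.

154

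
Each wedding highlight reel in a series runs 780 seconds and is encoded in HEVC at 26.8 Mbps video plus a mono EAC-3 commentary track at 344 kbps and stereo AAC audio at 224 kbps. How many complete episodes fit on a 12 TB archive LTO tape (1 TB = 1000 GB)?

Audio total: 344 + 224 = 568 kbps = 0.568 Mbps.
Total bitrate: 27.368 Mbps.
Per item: 27.368 Mbps × 780 s = 21,347 Mb = 2,668 MB.
Capacity: 12 TB = 96,000,000 Mb; 4497.11 items → 4497 complete.

4497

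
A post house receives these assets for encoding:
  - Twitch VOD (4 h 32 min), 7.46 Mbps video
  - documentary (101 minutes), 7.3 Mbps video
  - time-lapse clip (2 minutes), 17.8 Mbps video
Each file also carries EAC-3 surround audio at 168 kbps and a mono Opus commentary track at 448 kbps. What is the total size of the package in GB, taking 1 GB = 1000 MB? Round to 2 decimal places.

22.75 GB

Audio total: 168 + 448 = 616 kbps = 0.616 Mbps.
Twitch VOD: 8.076 Mbps × 16320 s = 131800.3 Mb
documentary: 7.916 Mbps × 6060 s = 47971.0 Mb
time-lapse clip: 18.416 Mbps × 120 s = 2209.9 Mb
Total: 181981.2 Mb = 22747.7 MB.
= 22.75 GB.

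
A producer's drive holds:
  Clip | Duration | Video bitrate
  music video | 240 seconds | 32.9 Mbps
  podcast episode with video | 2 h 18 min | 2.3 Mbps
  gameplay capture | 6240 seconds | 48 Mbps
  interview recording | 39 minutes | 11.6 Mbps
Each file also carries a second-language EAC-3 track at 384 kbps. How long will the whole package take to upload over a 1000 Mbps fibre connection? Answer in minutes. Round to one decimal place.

Audio: 384 kbps = 0.384 Mbps.
music video: 33.284 Mbps × 240 s = 7988.2 Mb
podcast episode with video: 2.684 Mbps × 8280 s = 22223.5 Mb
gameplay capture: 48.384 Mbps × 6240 s = 301916.2 Mb
interview recording: 11.984 Mbps × 2340 s = 28042.6 Mb
Total: 360170.4 Mb = 45021.3 MB.
At 1000 Mbps: 360170.4 / 1000 = 360 s ≈ 6 minutes.

6.0 minutes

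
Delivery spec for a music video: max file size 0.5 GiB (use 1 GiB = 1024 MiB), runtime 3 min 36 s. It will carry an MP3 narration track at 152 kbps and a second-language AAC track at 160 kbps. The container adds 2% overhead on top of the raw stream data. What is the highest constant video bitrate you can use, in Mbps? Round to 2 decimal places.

19.18 Mbps

Budget: 0.5 GiB = 4295.0 Mb.
Stream payload after overhead: 4295.0 / 1.02 = 4210.8 Mb.
3 min 36 s = 216 s
Total bitrate budget: 4210.8 Mb / 216 s = 19.494 Mbps.
Audio total: 152 + 160 = 312 kbps = 0.312 Mbps.
Video: 19.494 − 0.312 = 19.182 Mbps.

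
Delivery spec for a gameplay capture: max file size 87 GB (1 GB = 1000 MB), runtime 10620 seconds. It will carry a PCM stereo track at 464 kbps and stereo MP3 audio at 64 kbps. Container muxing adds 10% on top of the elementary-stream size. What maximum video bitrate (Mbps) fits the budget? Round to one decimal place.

59.1 Mbps

Budget: 87 GB = 696000.0 Mb.
Stream payload after overhead: 696000.0 / 1.10 = 632727.3 Mb.
Total bitrate budget: 632727.3 Mb / 10620 s = 59.579 Mbps.
Audio total: 464 + 64 = 528 kbps = 0.528 Mbps.
Video: 59.579 − 0.528 = 59.051 Mbps.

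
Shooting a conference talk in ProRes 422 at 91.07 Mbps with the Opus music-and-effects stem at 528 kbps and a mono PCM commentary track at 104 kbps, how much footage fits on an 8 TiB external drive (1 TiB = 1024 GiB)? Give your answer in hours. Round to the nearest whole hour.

Audio total: 528 + 104 = 632 kbps = 0.632 Mbps.
Total bitrate: 91.07 + 0.632 = 91.702 Mbps.
Capacity: 8 TiB = 70,368,744 Mb.
Recording time: 70,368,744 / 91.702 = 767,363 s ≈ 213 hours.

213 hours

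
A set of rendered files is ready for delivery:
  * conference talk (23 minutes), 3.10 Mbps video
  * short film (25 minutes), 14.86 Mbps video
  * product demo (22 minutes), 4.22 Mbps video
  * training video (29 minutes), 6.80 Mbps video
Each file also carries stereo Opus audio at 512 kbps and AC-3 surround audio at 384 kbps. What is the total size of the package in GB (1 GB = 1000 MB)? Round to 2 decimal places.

6.16 GB

Audio total: 512 + 384 = 896 kbps = 0.896 Mbps.
conference talk: 3.996 Mbps × 1380 s = 5514.5 Mb
short film: 15.756 Mbps × 1500 s = 23634.0 Mb
product demo: 5.116 Mbps × 1320 s = 6753.1 Mb
training video: 7.696 Mbps × 1740 s = 13391.0 Mb
Total: 49292.6 Mb = 6161.6 MB.
= 6.162 GB.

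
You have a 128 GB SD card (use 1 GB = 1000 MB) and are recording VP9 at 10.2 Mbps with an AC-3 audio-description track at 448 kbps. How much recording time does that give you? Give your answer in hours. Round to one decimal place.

Audio: 448 kbps = 0.448 Mbps.
Total bitrate: 10.2 + 0.448 = 10.648 Mbps.
Capacity: 128 GB = 1,024,000 Mb.
Recording time: 1,024,000 / 10.648 = 96,168 s ≈ 26.7 hours.

26.7 hours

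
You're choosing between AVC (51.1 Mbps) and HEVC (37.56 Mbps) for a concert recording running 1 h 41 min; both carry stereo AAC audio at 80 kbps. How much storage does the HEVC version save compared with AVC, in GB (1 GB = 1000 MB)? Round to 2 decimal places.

1 h 41 min = 101 min = 6060 s
Audio: 80 kbps = 0.080 Mbps.
AVC: 51.180 Mbps × 6060 s = 310150.8 Mb = 38.769 GB.
HEVC: 37.640 Mbps × 6060 s = 228098.4 Mb = 28.512 GB.
Saving: 38.769 − 28.512 = 10.257 GB.

10.26 GB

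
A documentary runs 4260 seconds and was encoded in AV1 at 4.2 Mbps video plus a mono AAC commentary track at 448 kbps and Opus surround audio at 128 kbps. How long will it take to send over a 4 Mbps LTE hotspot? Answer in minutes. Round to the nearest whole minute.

85 minutes

Audio total: 448 + 128 = 576 kbps = 0.576 Mbps.
Total bitrate: 4.776 Mbps.
File: 4.776 Mbps × 4260 s = 20345.8 Mb.
At 4 Mbps: 20345.8 / 4 = 5086.4 s ≈ 84.8 minutes.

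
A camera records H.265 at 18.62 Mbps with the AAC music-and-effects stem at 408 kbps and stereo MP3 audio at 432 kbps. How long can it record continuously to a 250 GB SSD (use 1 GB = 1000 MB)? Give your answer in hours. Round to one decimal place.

Audio total: 408 + 432 = 840 kbps = 0.840 Mbps.
Total bitrate: 18.62 + 0.840 = 19.460 Mbps.
Capacity: 250 GB = 2,000,000 Mb.
Recording time: 2,000,000 / 19.460 = 102,775 s ≈ 28.5 hours.

28.5 hours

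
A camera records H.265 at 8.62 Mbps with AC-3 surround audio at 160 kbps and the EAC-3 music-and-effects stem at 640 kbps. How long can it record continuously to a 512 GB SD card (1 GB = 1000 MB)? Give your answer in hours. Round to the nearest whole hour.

Audio total: 160 + 640 = 800 kbps = 0.800 Mbps.
Total bitrate: 8.62 + 0.800 = 9.420 Mbps.
Capacity: 512 GB = 4,096,000 Mb.
Recording time: 4,096,000 / 9.420 = 434,820 s ≈ 121 hours.

121 hours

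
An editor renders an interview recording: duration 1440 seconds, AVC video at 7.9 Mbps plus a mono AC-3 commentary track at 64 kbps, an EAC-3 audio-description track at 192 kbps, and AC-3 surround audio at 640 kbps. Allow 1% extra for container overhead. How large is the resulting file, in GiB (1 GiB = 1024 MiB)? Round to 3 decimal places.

1.489 GiB

Audio total: 64 + 192 + 640 = 896 kbps = 0.896 Mbps.
Total bitrate: 7.9 + 0.896 = 8.796 Mbps.
Stream data: 8.796 Mbps × 1440 s = 12666.2 Mb.
With 1% container overhead: ×1.01.
12,793 Mb = 1,599,112,800 bytes ÷ 1,073,741,824 = 1.489 GiB.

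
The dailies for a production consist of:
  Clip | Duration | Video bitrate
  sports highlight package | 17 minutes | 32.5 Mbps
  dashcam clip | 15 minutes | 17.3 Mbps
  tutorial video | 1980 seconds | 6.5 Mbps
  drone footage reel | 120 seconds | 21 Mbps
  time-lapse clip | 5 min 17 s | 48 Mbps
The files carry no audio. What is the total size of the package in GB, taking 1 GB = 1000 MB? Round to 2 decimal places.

9.92 GB

sports highlight package: 32.500 Mbps × 1020 s = 33150.0 Mb
dashcam clip: 17.300 Mbps × 900 s = 15570.0 Mb
tutorial video: 6.500 Mbps × 1980 s = 12870.0 Mb
drone footage reel: 21.000 Mbps × 120 s = 2520.0 Mb
time-lapse clip: 48.000 Mbps × 317 s = 15216.0 Mb
Total: 79326.0 Mb = 9915.8 MB.
= 9.916 GB.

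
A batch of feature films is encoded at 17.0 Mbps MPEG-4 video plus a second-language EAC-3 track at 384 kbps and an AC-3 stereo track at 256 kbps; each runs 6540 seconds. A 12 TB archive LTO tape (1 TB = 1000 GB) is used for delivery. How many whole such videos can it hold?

Audio total: 384 + 256 = 640 kbps = 0.640 Mbps.
Total bitrate: 17.640 Mbps.
Per item: 17.640 Mbps × 6540 s = 115,366 Mb = 14,421 MB.
Capacity: 12 TB = 96,000,000 Mb; 832.14 items → 832 complete.

832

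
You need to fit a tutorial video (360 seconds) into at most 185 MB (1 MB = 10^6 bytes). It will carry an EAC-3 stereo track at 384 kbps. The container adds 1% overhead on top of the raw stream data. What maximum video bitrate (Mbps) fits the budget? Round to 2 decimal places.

3.69 Mbps

Budget: 185 MB = 1480.0 Mb.
Stream payload after overhead: 1480.0 / 1.01 = 1465.3 Mb.
Total bitrate budget: 1465.3 Mb / 360 s = 4.070 Mbps.
Audio: 384 kbps = 0.384 Mbps.
Video: 4.070 − 0.384 = 3.686 Mbps.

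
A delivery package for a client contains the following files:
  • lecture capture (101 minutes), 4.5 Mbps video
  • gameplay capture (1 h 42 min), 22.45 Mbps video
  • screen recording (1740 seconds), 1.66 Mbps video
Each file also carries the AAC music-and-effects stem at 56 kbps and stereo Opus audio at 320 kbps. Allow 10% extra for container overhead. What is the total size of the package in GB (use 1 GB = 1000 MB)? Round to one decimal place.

23.8 GB

Audio total: 56 + 320 = 376 kbps = 0.376 Mbps.
lecture capture: 4.876 Mbps × 6060 s × 1.10 = 32503.4 Mb
gameplay capture: 22.826 Mbps × 6120 s × 1.10 = 153664.6 Mb
screen recording: 2.036 Mbps × 1740 s × 1.10 = 3896.9 Mb
Total: 190065.0 Mb = 23758.1 MB.
= 23.76 GB.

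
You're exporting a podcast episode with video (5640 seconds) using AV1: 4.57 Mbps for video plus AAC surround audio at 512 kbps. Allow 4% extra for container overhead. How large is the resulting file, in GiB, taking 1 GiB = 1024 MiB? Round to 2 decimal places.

3.47 GiB

Audio: 512 kbps = 0.512 Mbps.
Total bitrate: 4.57 + 0.512 = 5.082 Mbps.
Stream data: 5.082 Mbps × 5640 s = 28662.5 Mb.
With 4% container overhead: ×1.04.
29,809 Mb = 3,726,122,400 bytes ÷ 1,073,741,824 = 3.470 GiB.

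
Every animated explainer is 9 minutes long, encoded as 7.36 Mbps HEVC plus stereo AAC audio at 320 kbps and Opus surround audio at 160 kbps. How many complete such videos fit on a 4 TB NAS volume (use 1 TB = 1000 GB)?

9 min = 540 s
Audio total: 320 + 160 = 480 kbps = 0.480 Mbps.
Total bitrate: 7.840 Mbps.
Per item: 7.840 Mbps × 540 s = 4,234 Mb = 529.2 MB.
Capacity: 4 TB = 32,000,000 Mb; 7558.58 items → 7558 complete.

7558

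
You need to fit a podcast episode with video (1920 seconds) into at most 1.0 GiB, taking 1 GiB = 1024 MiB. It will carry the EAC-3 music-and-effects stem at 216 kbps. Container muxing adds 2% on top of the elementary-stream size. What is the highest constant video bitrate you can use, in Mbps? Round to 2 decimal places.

Budget: 1.0 GiB = 8589.9 Mb.
Stream payload after overhead: 8589.9 / 1.02 = 8421.5 Mb.
Total bitrate budget: 8421.5 Mb / 1920 s = 4.386 Mbps.
Audio: 216 kbps = 0.216 Mbps.
Video: 4.386 − 0.216 = 4.170 Mbps.

4.17 Mbps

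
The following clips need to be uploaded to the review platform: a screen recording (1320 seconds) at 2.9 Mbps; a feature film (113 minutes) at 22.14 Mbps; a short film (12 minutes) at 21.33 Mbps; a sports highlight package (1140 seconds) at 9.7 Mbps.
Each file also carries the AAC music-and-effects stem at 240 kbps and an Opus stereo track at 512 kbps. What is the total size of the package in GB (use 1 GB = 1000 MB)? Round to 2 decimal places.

23.48 GB

Audio total: 240 + 512 = 752 kbps = 0.752 Mbps.
screen recording: 3.652 Mbps × 1320 s = 4820.6 Mb
feature film: 22.892 Mbps × 6780 s = 155207.8 Mb
short film: 22.082 Mbps × 720 s = 15899.0 Mb
sports highlight package: 10.452 Mbps × 1140 s = 11915.3 Mb
Total: 187842.7 Mb = 23480.3 MB.
= 23.48 GB.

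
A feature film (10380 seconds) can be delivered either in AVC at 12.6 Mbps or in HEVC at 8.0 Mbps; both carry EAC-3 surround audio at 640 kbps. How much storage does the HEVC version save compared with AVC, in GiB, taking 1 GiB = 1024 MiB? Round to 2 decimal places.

Audio: 640 kbps = 0.640 Mbps.
AVC: 13.240 Mbps × 10380 s = 137431.2 Mb = 15.999 GiB.
HEVC: 8.640 Mbps × 10380 s = 89683.2 Mb = 10.440 GiB.
Saving: 15.999 − 10.440 = 5.559 GiB.

5.56 GiB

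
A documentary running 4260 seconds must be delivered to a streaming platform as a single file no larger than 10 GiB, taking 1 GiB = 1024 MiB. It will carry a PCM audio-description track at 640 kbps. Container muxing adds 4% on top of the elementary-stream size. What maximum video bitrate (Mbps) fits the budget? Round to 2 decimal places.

18.75 Mbps

Budget: 10 GiB = 85899.3 Mb.
Stream payload after overhead: 85899.3 / 1.04 = 82595.5 Mb.
Total bitrate budget: 82595.5 Mb / 4260 s = 19.389 Mbps.
Audio: 640 kbps = 0.640 Mbps.
Video: 19.389 − 0.640 = 18.749 Mbps.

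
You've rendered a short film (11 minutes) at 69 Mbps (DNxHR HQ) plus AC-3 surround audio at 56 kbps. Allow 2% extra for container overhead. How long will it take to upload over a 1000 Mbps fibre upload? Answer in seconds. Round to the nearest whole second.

46 seconds

11 min = 660 s
Audio: 56 kbps = 0.056 Mbps.
Total bitrate: 69.056 Mbps.
File: 69.056 Mbps × 660 s = 45577.0 Mb.
With 2% container overhead: ×1.02. → 46488.5 Mb.
At 1000 Mbps: 46488.5 / 1000 = 46.5 s ≈ 46.5 seconds.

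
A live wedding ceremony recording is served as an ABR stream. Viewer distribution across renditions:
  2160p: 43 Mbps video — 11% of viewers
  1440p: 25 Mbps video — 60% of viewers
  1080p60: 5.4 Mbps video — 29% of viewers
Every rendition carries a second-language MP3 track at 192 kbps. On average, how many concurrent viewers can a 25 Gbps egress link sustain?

Audio: 192 kbps = 0.192 Mbps.
Average per-viewer bitrate: 0.11×43.192 + 0.60×25.192 + 0.29×5.592 = 21.488 Mbps.
25 Gbps = 25,000 Mbps; 25,000 / 21.488 = 1163.44 → 1163.

1163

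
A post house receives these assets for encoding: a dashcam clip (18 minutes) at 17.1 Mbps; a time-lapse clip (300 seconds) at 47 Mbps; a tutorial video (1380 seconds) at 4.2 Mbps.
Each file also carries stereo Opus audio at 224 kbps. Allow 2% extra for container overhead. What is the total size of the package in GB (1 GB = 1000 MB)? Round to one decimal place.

Audio: 224 kbps = 0.224 Mbps.
dashcam clip: 17.324 Mbps × 1080 s × 1.02 = 19084.1 Mb
time-lapse clip: 47.224 Mbps × 300 s × 1.02 = 14450.5 Mb
tutorial video: 4.424 Mbps × 1380 s × 1.02 = 6227.2 Mb
Total: 39761.9 Mb = 4970.2 MB.
= 4.970 GB.

5.0 GB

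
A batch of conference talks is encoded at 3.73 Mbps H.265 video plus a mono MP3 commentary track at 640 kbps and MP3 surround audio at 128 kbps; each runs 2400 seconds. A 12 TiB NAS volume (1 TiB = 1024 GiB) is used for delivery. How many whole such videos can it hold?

Audio total: 640 + 128 = 768 kbps = 0.768 Mbps.
Total bitrate: 4.498 Mbps.
Per item: 4.498 Mbps × 2400 s = 10,795 Mb = 1,349 MB.
Capacity: 12 TiB = 105,553,116 Mb; 9777.78 items → 9777 complete.

9777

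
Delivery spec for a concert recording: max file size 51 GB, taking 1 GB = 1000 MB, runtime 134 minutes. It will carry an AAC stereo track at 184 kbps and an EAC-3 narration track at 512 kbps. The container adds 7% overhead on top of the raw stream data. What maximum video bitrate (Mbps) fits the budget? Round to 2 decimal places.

46.73 Mbps

Budget: 51 GB = 408000.0 Mb.
Stream payload after overhead: 408000.0 / 1.07 = 381308.4 Mb.
134 min = 8040 s
Total bitrate budget: 381308.4 Mb / 8040 s = 47.426 Mbps.
Audio total: 184 + 512 = 696 kbps = 0.696 Mbps.
Video: 47.426 − 0.696 = 46.730 Mbps.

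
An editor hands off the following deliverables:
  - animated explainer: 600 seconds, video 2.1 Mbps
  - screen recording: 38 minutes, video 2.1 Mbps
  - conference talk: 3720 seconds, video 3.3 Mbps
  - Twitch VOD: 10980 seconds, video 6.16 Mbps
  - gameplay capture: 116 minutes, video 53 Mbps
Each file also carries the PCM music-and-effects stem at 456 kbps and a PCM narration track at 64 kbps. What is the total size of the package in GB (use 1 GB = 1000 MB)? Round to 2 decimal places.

58.45 GB

Audio total: 456 + 64 = 520 kbps = 0.520 Mbps.
animated explainer: 2.620 Mbps × 600 s = 1572.0 Mb
screen recording: 2.620 Mbps × 2280 s = 5973.6 Mb
conference talk: 3.820 Mbps × 3720 s = 14210.4 Mb
Twitch VOD: 6.680 Mbps × 10980 s = 73346.4 Mb
gameplay capture: 53.520 Mbps × 6960 s = 372499.2 Mb
Total: 467601.6 Mb = 58450.2 MB.
= 58.45 GB.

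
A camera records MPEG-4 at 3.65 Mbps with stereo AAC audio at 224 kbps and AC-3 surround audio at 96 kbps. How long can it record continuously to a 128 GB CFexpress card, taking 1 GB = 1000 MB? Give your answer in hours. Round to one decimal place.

71.6 hours

Audio total: 224 + 96 = 320 kbps = 0.320 Mbps.
Total bitrate: 3.65 + 0.320 = 3.970 Mbps.
Capacity: 128 GB = 1,024,000 Mb.
Recording time: 1,024,000 / 3.970 = 257,935 s ≈ 71.6 hours.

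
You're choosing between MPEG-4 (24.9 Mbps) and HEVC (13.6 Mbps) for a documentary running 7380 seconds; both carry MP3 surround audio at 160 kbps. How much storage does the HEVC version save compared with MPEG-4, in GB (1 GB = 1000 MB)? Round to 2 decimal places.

10.42 GB

Audio: 160 kbps = 0.160 Mbps.
MPEG-4: 25.060 Mbps × 7380 s = 184942.8 Mb = 23.118 GB.
HEVC: 13.760 Mbps × 7380 s = 101548.8 Mb = 12.694 GB.
Saving: 23.118 − 12.694 = 10.424 GB.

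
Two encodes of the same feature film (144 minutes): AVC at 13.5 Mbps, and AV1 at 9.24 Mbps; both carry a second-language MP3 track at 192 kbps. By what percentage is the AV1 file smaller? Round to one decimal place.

31.1%

144 min = 8640 s
Audio: 192 kbps = 0.192 Mbps.
AVC: 13.692 Mbps × 8640 s = 118298.9 Mb = 13.772 GiB.
AV1: 9.432 Mbps × 8640 s = 81492.5 Mb = 9.487 GiB.
Reduction: (1 − 9.487/13.772) × 100 = 31.11%.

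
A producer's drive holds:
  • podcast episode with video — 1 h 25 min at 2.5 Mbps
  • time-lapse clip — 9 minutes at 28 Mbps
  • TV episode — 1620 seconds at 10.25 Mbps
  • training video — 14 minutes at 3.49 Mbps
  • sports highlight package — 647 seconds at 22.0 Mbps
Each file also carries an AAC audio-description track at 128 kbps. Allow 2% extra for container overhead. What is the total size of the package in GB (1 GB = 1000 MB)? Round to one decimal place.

8.0 GB

Audio: 128 kbps = 0.128 Mbps.
podcast episode with video: 2.628 Mbps × 5100 s × 1.02 = 13670.9 Mb
time-lapse clip: 28.128 Mbps × 540 s × 1.02 = 15492.9 Mb
TV episode: 10.378 Mbps × 1620 s × 1.02 = 17148.6 Mb
training video: 3.618 Mbps × 840 s × 1.02 = 3099.9 Mb
sports highlight package: 22.128 Mbps × 647 s × 1.02 = 14603.2 Mb
Total: 64015.4 Mb = 8001.9 MB.
= 8.002 GB.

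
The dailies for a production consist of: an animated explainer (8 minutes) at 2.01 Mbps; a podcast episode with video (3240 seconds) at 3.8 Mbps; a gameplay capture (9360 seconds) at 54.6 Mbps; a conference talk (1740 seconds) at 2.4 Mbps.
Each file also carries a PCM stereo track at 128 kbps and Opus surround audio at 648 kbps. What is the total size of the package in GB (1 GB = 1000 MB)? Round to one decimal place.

67.5 GB

Audio total: 128 + 648 = 776 kbps = 0.776 Mbps.
animated explainer: 2.786 Mbps × 480 s = 1337.3 Mb
podcast episode with video: 4.576 Mbps × 3240 s = 14826.2 Mb
gameplay capture: 55.376 Mbps × 9360 s = 518319.4 Mb
conference talk: 3.176 Mbps × 1740 s = 5526.2 Mb
Total: 540009.1 Mb = 67501.1 MB.
= 67.50 GB.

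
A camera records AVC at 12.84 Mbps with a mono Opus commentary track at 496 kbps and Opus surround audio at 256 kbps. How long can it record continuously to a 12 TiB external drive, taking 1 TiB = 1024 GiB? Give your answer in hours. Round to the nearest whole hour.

2157 hours

Audio total: 496 + 256 = 752 kbps = 0.752 Mbps.
Total bitrate: 12.84 + 0.752 = 13.592 Mbps.
Capacity: 12 TiB = 105,553,116 Mb.
Recording time: 105,553,116 / 13.592 = 7,765,827 s ≈ 2,157 hours.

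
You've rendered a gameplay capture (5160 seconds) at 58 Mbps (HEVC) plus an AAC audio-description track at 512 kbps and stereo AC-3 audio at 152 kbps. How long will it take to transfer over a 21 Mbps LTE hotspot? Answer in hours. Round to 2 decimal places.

Audio total: 512 + 152 = 664 kbps = 0.664 Mbps.
Total bitrate: 58.664 Mbps.
File: 58.664 Mbps × 5160 s = 302706.2 Mb.
At 21 Mbps: 302706.2 / 21 = 14414.6 s ≈ 4 hours.

4.00 hours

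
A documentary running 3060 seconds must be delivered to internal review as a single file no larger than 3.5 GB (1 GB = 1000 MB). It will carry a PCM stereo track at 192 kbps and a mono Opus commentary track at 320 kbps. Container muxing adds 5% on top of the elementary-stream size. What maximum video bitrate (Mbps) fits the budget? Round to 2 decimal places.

8.20 Mbps

Budget: 3.5 GB = 28000.0 Mb.
Stream payload after overhead: 28000.0 / 1.05 = 26666.7 Mb.
Total bitrate budget: 26666.7 Mb / 3060 s = 8.715 Mbps.
Audio total: 192 + 320 = 512 kbps = 0.512 Mbps.
Video: 8.715 − 0.512 = 8.203 Mbps.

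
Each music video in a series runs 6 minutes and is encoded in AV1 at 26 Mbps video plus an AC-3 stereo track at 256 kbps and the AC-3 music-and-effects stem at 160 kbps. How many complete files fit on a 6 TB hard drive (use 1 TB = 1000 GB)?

5047

6 min = 360 s
Audio total: 256 + 160 = 416 kbps = 0.416 Mbps.
Total bitrate: 26.416 Mbps.
Per item: 26.416 Mbps × 360 s = 9,510 Mb = 1,189 MB.
Capacity: 6 TB = 48,000,000 Mb; 5047.45 items → 5047 complete.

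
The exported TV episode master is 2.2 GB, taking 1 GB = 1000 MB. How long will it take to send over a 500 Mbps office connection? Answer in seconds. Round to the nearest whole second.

File: 2.2 GB = 17600.0 Mb.
At 500 Mbps: 17600.0 / 500 = 35.2 s ≈ 35.2 seconds.

35 seconds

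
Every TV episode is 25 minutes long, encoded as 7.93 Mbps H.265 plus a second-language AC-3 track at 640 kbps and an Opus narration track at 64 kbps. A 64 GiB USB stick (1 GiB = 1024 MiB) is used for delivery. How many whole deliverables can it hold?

42

25 min = 1500 s
Audio total: 640 + 64 = 704 kbps = 0.704 Mbps.
Total bitrate: 8.634 Mbps.
Per item: 8.634 Mbps × 1500 s = 12,951 Mb = 1,619 MB.
Capacity: 64 GiB = 549,756 Mb; 42.45 items → 42 complete.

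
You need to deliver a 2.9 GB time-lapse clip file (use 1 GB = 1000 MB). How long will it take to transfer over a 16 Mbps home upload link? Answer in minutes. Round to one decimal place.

24.2 minutes

File: 2.9 GB = 23200.0 Mb.
At 16 Mbps: 23200.0 / 16 = 1450.0 s ≈ 24.2 minutes.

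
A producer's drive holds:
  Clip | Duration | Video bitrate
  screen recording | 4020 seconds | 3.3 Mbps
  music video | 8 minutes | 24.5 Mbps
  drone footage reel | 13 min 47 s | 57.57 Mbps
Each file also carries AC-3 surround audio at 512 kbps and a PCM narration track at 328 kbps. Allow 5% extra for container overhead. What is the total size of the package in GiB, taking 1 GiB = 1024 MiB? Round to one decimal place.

9.4 GiB

Audio total: 512 + 328 = 840 kbps = 0.840 Mbps.
screen recording: 4.140 Mbps × 4020 s × 1.05 = 17474.9 Mb
music video: 25.340 Mbps × 480 s × 1.05 = 12771.4 Mb
drone footage reel: 58.410 Mbps × 827 s × 1.05 = 50720.3 Mb
Total: 80966.6 Mb = 10120.8 MB.
= 9.426 GiB.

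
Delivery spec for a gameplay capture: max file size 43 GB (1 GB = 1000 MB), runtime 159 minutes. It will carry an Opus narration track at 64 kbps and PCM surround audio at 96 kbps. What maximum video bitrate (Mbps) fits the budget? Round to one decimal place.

35.9 Mbps

Budget: 43 GB = 344000.0 Mb.
159 min = 9540 s
Total bitrate budget: 344000.0 Mb / 9540 s = 36.059 Mbps.
Audio total: 64 + 96 = 160 kbps = 0.160 Mbps.
Video: 36.059 − 0.160 = 35.899 Mbps.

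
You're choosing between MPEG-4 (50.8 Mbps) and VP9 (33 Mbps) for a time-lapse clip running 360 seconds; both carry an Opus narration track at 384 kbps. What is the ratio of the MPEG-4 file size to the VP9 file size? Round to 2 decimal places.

Audio: 384 kbps = 0.384 Mbps.
MPEG-4: 51.184 Mbps × 360 s = 18426.2 Mb = 2.303 GB.
VP9: 33.384 Mbps × 360 s = 12018.2 Mb = 1.502 GB.
Ratio: 2.303 / 1.502 = 1.533.

1.53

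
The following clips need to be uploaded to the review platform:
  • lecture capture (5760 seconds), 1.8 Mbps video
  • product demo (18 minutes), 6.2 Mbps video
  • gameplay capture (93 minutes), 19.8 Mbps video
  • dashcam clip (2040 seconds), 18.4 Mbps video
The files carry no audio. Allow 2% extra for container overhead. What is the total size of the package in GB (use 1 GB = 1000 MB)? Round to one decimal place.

21.0 GB

lecture capture: 1.800 Mbps × 5760 s × 1.02 = 10575.4 Mb
product demo: 6.200 Mbps × 1080 s × 1.02 = 6829.9 Mb
gameplay capture: 19.800 Mbps × 5580 s × 1.02 = 112693.7 Mb
dashcam clip: 18.400 Mbps × 2040 s × 1.02 = 38286.7 Mb
Total: 168385.7 Mb = 21048.2 MB.
= 21.05 GB.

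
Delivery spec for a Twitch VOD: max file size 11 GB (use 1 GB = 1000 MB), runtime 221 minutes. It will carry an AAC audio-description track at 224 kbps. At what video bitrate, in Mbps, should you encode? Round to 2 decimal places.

6.41 Mbps

Budget: 11 GB = 88000.0 Mb.
221 min = 13260 s
Total bitrate budget: 88000.0 Mb / 13260 s = 6.637 Mbps.
Audio: 224 kbps = 0.224 Mbps.
Video: 6.637 − 0.224 = 6.413 Mbps.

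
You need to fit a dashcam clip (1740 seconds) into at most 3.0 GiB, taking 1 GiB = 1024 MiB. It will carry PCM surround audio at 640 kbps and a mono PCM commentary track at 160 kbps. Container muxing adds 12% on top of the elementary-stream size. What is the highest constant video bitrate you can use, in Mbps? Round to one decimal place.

Budget: 3.0 GiB = 25769.8 Mb.
Stream payload after overhead: 25769.8 / 1.12 = 23008.8 Mb.
Total bitrate budget: 23008.8 Mb / 1740 s = 13.223 Mbps.
Audio total: 640 + 160 = 800 kbps = 0.800 Mbps.
Video: 13.223 − 0.800 = 12.423 Mbps.

12.4 Mbps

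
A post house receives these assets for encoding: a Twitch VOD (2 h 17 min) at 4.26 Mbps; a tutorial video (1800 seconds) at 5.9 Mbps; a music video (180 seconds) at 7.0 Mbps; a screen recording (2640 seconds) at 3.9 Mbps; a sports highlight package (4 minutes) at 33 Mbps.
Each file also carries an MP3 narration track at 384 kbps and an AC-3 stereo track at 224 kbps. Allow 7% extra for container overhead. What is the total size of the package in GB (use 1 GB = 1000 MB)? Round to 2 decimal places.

9.77 GB

Audio total: 384 + 224 = 608 kbps = 0.608 Mbps.
Twitch VOD: 4.868 Mbps × 8220 s × 1.07 = 42816.0 Mb
tutorial video: 6.508 Mbps × 1800 s × 1.07 = 12534.4 Mb
music video: 7.608 Mbps × 180 s × 1.07 = 1465.3 Mb
screen recording: 4.508 Mbps × 2640 s × 1.07 = 12734.2 Mb
sports highlight package: 33.608 Mbps × 240 s × 1.07 = 8630.5 Mb
Total: 78180.4 Mb = 9772.6 MB.
= 9.773 GB.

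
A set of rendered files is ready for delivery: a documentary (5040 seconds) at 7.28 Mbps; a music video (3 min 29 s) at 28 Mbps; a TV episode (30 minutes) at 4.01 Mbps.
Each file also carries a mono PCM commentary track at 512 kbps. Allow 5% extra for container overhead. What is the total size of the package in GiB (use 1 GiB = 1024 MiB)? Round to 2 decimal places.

6.52 GiB

Audio: 512 kbps = 0.512 Mbps.
documentary: 7.792 Mbps × 5040 s × 1.05 = 41235.3 Mb
music video: 28.512 Mbps × 209 s × 1.05 = 6257.0 Mb
TV episode: 4.522 Mbps × 1800 s × 1.05 = 8546.6 Mb
Total: 56038.8 Mb = 7004.9 MB.
= 6.524 GiB.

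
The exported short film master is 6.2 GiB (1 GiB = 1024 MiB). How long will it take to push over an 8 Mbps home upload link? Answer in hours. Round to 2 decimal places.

File: 6.2 GiB = 53257.6 Mb.
At 8 Mbps: 53257.6 / 8 = 6657.2 s ≈ 1.85 hours.

1.85 hours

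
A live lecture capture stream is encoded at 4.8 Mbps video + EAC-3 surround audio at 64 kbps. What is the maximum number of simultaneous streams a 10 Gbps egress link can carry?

Audio: 64 kbps = 0.064 Mbps.
Per-viewer media rate: 4.864 Mbps.
10 Gbps = 10,000 Mbps; 10,000 / 4.864 = 2055.92 → 2055 viewers.

2055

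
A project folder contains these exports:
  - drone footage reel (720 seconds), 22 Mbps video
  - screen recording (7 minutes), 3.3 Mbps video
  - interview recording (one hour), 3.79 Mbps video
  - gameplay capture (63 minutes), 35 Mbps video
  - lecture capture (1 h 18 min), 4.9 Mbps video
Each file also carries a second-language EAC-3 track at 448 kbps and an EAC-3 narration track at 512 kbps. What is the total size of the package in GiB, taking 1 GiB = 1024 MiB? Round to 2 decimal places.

Audio total: 448 + 512 = 960 kbps = 0.960 Mbps.
drone footage reel: 22.960 Mbps × 720 s = 16531.2 Mb
screen recording: 4.260 Mbps × 420 s = 1789.2 Mb
interview recording: 4.750 Mbps × 3600 s = 17100.0 Mb
gameplay capture: 35.960 Mbps × 3780 s = 135928.8 Mb
lecture capture: 5.860 Mbps × 4680 s = 27424.8 Mb
Total: 198774.0 Mb = 24846.8 MB.
= 23.14 GiB.

23.14 GiB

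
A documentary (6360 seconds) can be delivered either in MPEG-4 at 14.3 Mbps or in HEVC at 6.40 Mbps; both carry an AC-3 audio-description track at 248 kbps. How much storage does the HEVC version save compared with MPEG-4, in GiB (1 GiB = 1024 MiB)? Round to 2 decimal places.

Audio: 248 kbps = 0.248 Mbps.
MPEG-4: 14.548 Mbps × 6360 s = 92525.3 Mb = 10.771 GiB.
HEVC: 6.648 Mbps × 6360 s = 42281.3 Mb = 4.922 GiB.
Saving: 10.771 − 4.922 = 5.849 GiB.

5.85 GiB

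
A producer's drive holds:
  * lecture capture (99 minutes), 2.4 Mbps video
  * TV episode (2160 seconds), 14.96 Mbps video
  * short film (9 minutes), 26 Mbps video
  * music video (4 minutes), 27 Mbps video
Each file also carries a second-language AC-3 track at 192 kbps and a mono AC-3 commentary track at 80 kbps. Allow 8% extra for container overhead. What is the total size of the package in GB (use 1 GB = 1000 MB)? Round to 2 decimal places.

Audio total: 192 + 80 = 272 kbps = 0.272 Mbps.
lecture capture: 2.672 Mbps × 5940 s × 1.08 = 17141.4 Mb
TV episode: 15.232 Mbps × 2160 s × 1.08 = 35533.2 Mb
short film: 26.272 Mbps × 540 s × 1.08 = 15321.8 Mb
music video: 27.272 Mbps × 240 s × 1.08 = 7068.9 Mb
Total: 75065.4 Mb = 9383.2 MB.
= 9.383 GB.

9.38 GB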